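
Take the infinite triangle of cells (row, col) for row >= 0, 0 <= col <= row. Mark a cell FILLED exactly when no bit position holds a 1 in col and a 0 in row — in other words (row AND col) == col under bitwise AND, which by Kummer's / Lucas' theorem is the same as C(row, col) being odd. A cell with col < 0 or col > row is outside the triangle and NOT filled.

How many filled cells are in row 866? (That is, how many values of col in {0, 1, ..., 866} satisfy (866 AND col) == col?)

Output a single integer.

Answer: 32

Derivation:
866 in binary = 1101100010
popcount(866) = number of 1-bits in 1101100010 = 5
A col c satisfies (866 AND c) == c iff every set bit of c is also set in 866; each of the 5 set bits of 866 can independently be on or off in c.
count = 2^5 = 32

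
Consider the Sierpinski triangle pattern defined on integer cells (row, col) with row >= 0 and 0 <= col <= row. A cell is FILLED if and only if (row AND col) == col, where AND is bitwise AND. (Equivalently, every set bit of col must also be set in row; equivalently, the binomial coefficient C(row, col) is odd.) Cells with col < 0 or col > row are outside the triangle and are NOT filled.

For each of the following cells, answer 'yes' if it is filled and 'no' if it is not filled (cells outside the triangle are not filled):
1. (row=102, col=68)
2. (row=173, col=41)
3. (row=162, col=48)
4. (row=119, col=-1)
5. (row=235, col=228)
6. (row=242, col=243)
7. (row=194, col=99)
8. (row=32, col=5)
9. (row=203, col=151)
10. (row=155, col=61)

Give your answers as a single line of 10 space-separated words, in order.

(102,68): row=0b1100110, col=0b1000100, row AND col = 0b1000100 = 68; 68 == 68 -> filled
(173,41): row=0b10101101, col=0b101001, row AND col = 0b101001 = 41; 41 == 41 -> filled
(162,48): row=0b10100010, col=0b110000, row AND col = 0b100000 = 32; 32 != 48 -> empty
(119,-1): col outside [0, 119] -> not filled
(235,228): row=0b11101011, col=0b11100100, row AND col = 0b11100000 = 224; 224 != 228 -> empty
(242,243): col outside [0, 242] -> not filled
(194,99): row=0b11000010, col=0b1100011, row AND col = 0b1000010 = 66; 66 != 99 -> empty
(32,5): row=0b100000, col=0b101, row AND col = 0b0 = 0; 0 != 5 -> empty
(203,151): row=0b11001011, col=0b10010111, row AND col = 0b10000011 = 131; 131 != 151 -> empty
(155,61): row=0b10011011, col=0b111101, row AND col = 0b11001 = 25; 25 != 61 -> empty

Answer: yes yes no no no no no no no no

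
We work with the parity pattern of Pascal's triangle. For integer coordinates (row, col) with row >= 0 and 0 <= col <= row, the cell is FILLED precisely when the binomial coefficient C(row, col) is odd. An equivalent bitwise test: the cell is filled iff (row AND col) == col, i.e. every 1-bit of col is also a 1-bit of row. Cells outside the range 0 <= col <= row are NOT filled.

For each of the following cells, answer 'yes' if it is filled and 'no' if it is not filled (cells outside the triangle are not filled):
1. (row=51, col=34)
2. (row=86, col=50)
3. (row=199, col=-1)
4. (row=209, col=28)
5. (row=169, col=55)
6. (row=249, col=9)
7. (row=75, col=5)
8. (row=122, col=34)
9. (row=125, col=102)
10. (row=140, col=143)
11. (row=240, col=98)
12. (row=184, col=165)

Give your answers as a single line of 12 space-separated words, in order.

Answer: yes no no no no yes no yes no no no no

Derivation:
(51,34): row=0b110011, col=0b100010, row AND col = 0b100010 = 34; 34 == 34 -> filled
(86,50): row=0b1010110, col=0b110010, row AND col = 0b10010 = 18; 18 != 50 -> empty
(199,-1): col outside [0, 199] -> not filled
(209,28): row=0b11010001, col=0b11100, row AND col = 0b10000 = 16; 16 != 28 -> empty
(169,55): row=0b10101001, col=0b110111, row AND col = 0b100001 = 33; 33 != 55 -> empty
(249,9): row=0b11111001, col=0b1001, row AND col = 0b1001 = 9; 9 == 9 -> filled
(75,5): row=0b1001011, col=0b101, row AND col = 0b1 = 1; 1 != 5 -> empty
(122,34): row=0b1111010, col=0b100010, row AND col = 0b100010 = 34; 34 == 34 -> filled
(125,102): row=0b1111101, col=0b1100110, row AND col = 0b1100100 = 100; 100 != 102 -> empty
(140,143): col outside [0, 140] -> not filled
(240,98): row=0b11110000, col=0b1100010, row AND col = 0b1100000 = 96; 96 != 98 -> empty
(184,165): row=0b10111000, col=0b10100101, row AND col = 0b10100000 = 160; 160 != 165 -> empty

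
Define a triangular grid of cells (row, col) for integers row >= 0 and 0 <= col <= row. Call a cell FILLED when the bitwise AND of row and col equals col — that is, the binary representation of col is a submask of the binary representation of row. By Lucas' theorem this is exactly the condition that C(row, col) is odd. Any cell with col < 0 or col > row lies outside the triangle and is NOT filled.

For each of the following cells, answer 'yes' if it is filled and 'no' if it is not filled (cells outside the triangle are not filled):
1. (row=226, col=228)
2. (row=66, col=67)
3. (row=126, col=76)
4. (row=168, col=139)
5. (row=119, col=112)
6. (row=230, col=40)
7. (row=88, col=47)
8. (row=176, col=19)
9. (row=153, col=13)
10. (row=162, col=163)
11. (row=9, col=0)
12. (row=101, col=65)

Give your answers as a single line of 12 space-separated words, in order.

(226,228): col outside [0, 226] -> not filled
(66,67): col outside [0, 66] -> not filled
(126,76): row=0b1111110, col=0b1001100, row AND col = 0b1001100 = 76; 76 == 76 -> filled
(168,139): row=0b10101000, col=0b10001011, row AND col = 0b10001000 = 136; 136 != 139 -> empty
(119,112): row=0b1110111, col=0b1110000, row AND col = 0b1110000 = 112; 112 == 112 -> filled
(230,40): row=0b11100110, col=0b101000, row AND col = 0b100000 = 32; 32 != 40 -> empty
(88,47): row=0b1011000, col=0b101111, row AND col = 0b1000 = 8; 8 != 47 -> empty
(176,19): row=0b10110000, col=0b10011, row AND col = 0b10000 = 16; 16 != 19 -> empty
(153,13): row=0b10011001, col=0b1101, row AND col = 0b1001 = 9; 9 != 13 -> empty
(162,163): col outside [0, 162] -> not filled
(9,0): row=0b1001, col=0b0, row AND col = 0b0 = 0; 0 == 0 -> filled
(101,65): row=0b1100101, col=0b1000001, row AND col = 0b1000001 = 65; 65 == 65 -> filled

Answer: no no yes no yes no no no no no yes yes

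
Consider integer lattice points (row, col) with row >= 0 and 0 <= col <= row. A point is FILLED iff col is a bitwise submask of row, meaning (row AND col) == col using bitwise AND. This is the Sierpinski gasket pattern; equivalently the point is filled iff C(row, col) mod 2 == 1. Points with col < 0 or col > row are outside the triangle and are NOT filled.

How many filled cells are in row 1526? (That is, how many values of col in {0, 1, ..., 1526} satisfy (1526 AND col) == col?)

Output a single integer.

1526 in binary = 10111110110
popcount(1526) = number of 1-bits in 10111110110 = 8
A col c satisfies (1526 AND c) == c iff every set bit of c is also set in 1526; each of the 8 set bits of 1526 can independently be on or off in c.
count = 2^8 = 256

Answer: 256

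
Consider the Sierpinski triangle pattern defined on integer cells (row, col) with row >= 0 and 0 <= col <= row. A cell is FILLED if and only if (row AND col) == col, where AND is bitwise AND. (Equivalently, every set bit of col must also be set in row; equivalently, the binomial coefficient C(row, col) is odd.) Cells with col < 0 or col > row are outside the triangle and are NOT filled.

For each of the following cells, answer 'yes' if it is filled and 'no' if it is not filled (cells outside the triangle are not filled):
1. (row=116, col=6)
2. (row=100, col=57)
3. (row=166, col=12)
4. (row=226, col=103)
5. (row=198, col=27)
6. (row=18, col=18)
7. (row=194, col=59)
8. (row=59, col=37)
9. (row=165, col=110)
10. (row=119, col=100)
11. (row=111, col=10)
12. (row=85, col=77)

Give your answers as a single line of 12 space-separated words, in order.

(116,6): row=0b1110100, col=0b110, row AND col = 0b100 = 4; 4 != 6 -> empty
(100,57): row=0b1100100, col=0b111001, row AND col = 0b100000 = 32; 32 != 57 -> empty
(166,12): row=0b10100110, col=0b1100, row AND col = 0b100 = 4; 4 != 12 -> empty
(226,103): row=0b11100010, col=0b1100111, row AND col = 0b1100010 = 98; 98 != 103 -> empty
(198,27): row=0b11000110, col=0b11011, row AND col = 0b10 = 2; 2 != 27 -> empty
(18,18): row=0b10010, col=0b10010, row AND col = 0b10010 = 18; 18 == 18 -> filled
(194,59): row=0b11000010, col=0b111011, row AND col = 0b10 = 2; 2 != 59 -> empty
(59,37): row=0b111011, col=0b100101, row AND col = 0b100001 = 33; 33 != 37 -> empty
(165,110): row=0b10100101, col=0b1101110, row AND col = 0b100100 = 36; 36 != 110 -> empty
(119,100): row=0b1110111, col=0b1100100, row AND col = 0b1100100 = 100; 100 == 100 -> filled
(111,10): row=0b1101111, col=0b1010, row AND col = 0b1010 = 10; 10 == 10 -> filled
(85,77): row=0b1010101, col=0b1001101, row AND col = 0b1000101 = 69; 69 != 77 -> empty

Answer: no no no no no yes no no no yes yes no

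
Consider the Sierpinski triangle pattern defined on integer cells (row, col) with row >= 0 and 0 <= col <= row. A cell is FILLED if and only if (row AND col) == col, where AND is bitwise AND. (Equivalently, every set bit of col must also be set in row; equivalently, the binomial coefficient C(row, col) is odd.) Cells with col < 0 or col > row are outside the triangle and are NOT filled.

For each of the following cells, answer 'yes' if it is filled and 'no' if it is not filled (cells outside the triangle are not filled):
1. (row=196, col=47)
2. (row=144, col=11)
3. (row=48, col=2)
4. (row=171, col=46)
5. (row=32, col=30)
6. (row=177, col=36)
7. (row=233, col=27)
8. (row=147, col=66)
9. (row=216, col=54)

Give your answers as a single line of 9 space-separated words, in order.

Answer: no no no no no no no no no

Derivation:
(196,47): row=0b11000100, col=0b101111, row AND col = 0b100 = 4; 4 != 47 -> empty
(144,11): row=0b10010000, col=0b1011, row AND col = 0b0 = 0; 0 != 11 -> empty
(48,2): row=0b110000, col=0b10, row AND col = 0b0 = 0; 0 != 2 -> empty
(171,46): row=0b10101011, col=0b101110, row AND col = 0b101010 = 42; 42 != 46 -> empty
(32,30): row=0b100000, col=0b11110, row AND col = 0b0 = 0; 0 != 30 -> empty
(177,36): row=0b10110001, col=0b100100, row AND col = 0b100000 = 32; 32 != 36 -> empty
(233,27): row=0b11101001, col=0b11011, row AND col = 0b1001 = 9; 9 != 27 -> empty
(147,66): row=0b10010011, col=0b1000010, row AND col = 0b10 = 2; 2 != 66 -> empty
(216,54): row=0b11011000, col=0b110110, row AND col = 0b10000 = 16; 16 != 54 -> empty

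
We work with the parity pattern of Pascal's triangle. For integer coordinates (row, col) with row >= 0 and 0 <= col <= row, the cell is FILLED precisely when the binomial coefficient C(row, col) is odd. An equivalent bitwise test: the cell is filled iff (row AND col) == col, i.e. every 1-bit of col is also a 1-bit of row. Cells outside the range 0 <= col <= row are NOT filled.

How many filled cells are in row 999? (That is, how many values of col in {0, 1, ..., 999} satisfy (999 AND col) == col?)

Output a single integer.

Answer: 256

Derivation:
999 in binary = 1111100111
popcount(999) = number of 1-bits in 1111100111 = 8
A col c satisfies (999 AND c) == c iff every set bit of c is also set in 999; each of the 8 set bits of 999 can independently be on or off in c.
count = 2^8 = 256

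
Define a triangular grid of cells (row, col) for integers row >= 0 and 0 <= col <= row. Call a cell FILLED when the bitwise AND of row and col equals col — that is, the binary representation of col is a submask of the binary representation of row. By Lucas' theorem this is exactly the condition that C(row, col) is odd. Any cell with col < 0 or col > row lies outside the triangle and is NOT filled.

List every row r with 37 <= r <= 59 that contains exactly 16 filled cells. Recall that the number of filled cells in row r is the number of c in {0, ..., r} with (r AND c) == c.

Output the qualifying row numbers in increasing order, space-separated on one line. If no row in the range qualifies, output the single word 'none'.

Answer: 39 43 45 46 51 53 54 57 58

Derivation:
Row r has 2^popcount(r) filled cells, so we need popcount(r) = log2(16) = 4.
Scan r = 37..59 and keep those with exactly 4 one-bits:
r=37=100101 popcount=3 -> skip
r=38=100110 popcount=3 -> skip
r=39=100111 popcount=4 -> KEEP
r=40=101000 popcount=2 -> skip
r=41=101001 popcount=3 -> skip
r=42=101010 popcount=3 -> skip
r=43=101011 popcount=4 -> KEEP
r=44=101100 popcount=3 -> skip
r=45=101101 popcount=4 -> KEEP
r=46=101110 popcount=4 -> KEEP
r=47=101111 popcount=5 -> skip
r=48=110000 popcount=2 -> skip
r=49=110001 popcount=3 -> skip
r=50=110010 popcount=3 -> skip
r=51=110011 popcount=4 -> KEEP
r=52=110100 popcount=3 -> skip
r=53=110101 popcount=4 -> KEEP
r=54=110110 popcount=4 -> KEEP
r=55=110111 popcount=5 -> skip
r=56=111000 popcount=3 -> skip
r=57=111001 popcount=4 -> KEEP
r=58=111010 popcount=4 -> KEEP
r=59=111011 popcount=5 -> skip
Kept rows: 39 43 45 46 51 53 54 57 58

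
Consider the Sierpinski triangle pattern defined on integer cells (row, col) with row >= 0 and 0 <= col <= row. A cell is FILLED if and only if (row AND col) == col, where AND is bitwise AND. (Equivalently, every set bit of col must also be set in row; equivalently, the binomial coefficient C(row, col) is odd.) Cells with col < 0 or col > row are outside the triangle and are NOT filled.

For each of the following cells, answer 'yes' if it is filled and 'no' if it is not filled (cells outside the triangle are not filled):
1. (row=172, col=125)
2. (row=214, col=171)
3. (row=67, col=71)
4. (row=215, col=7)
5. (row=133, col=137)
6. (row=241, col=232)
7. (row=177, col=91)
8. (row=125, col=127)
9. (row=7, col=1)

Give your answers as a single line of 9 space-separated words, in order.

(172,125): row=0b10101100, col=0b1111101, row AND col = 0b101100 = 44; 44 != 125 -> empty
(214,171): row=0b11010110, col=0b10101011, row AND col = 0b10000010 = 130; 130 != 171 -> empty
(67,71): col outside [0, 67] -> not filled
(215,7): row=0b11010111, col=0b111, row AND col = 0b111 = 7; 7 == 7 -> filled
(133,137): col outside [0, 133] -> not filled
(241,232): row=0b11110001, col=0b11101000, row AND col = 0b11100000 = 224; 224 != 232 -> empty
(177,91): row=0b10110001, col=0b1011011, row AND col = 0b10001 = 17; 17 != 91 -> empty
(125,127): col outside [0, 125] -> not filled
(7,1): row=0b111, col=0b1, row AND col = 0b1 = 1; 1 == 1 -> filled

Answer: no no no yes no no no no yes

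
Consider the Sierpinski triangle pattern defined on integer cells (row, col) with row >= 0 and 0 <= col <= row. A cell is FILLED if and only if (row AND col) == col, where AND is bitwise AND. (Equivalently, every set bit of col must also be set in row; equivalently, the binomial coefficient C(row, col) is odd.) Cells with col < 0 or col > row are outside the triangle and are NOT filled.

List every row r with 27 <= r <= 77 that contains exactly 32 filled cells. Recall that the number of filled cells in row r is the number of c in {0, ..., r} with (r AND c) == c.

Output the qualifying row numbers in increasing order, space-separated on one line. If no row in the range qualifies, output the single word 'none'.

Answer: 31 47 55 59 61 62

Derivation:
Row r has 2^popcount(r) filled cells, so we need popcount(r) = log2(32) = 5.
Scan r = 27..77 and keep those with exactly 5 one-bits:
r=27=11011 popcount=4 -> skip
r=28=11100 popcount=3 -> skip
r=29=11101 popcount=4 -> skip
r=30=11110 popcount=4 -> skip
r=31=11111 popcount=5 -> KEEP
r=32=100000 popcount=1 -> skip
r=33=100001 popcount=2 -> skip
r=34=100010 popcount=2 -> skip
r=35=100011 popcount=3 -> skip
r=36=100100 popcount=2 -> skip
r=37=100101 popcount=3 -> skip
r=38=100110 popcount=3 -> skip
r=39=100111 popcount=4 -> skip
r=40=101000 popcount=2 -> skip
r=41=101001 popcount=3 -> skip
r=42=101010 popcount=3 -> skip
r=43=101011 popcount=4 -> skip
r=44=101100 popcount=3 -> skip
r=45=101101 popcount=4 -> skip
r=46=101110 popcount=4 -> skip
r=47=101111 popcount=5 -> KEEP
r=48=110000 popcount=2 -> skip
r=49=110001 popcount=3 -> skip
r=50=110010 popcount=3 -> skip
r=51=110011 popcount=4 -> skip
r=52=110100 popcount=3 -> skip
r=53=110101 popcount=4 -> skip
r=54=110110 popcount=4 -> skip
r=55=110111 popcount=5 -> KEEP
r=56=111000 popcount=3 -> skip
r=57=111001 popcount=4 -> skip
r=58=111010 popcount=4 -> skip
r=59=111011 popcount=5 -> KEEP
r=60=111100 popcount=4 -> skip
r=61=111101 popcount=5 -> KEEP
r=62=111110 popcount=5 -> KEEP
r=63=111111 popcount=6 -> skip
r=64=1000000 popcount=1 -> skip
r=65=1000001 popcount=2 -> skip
r=66=1000010 popcount=2 -> skip
r=67=1000011 popcount=3 -> skip
r=68=1000100 popcount=2 -> skip
r=69=1000101 popcount=3 -> skip
r=70=1000110 popcount=3 -> skip
r=71=1000111 popcount=4 -> skip
r=72=1001000 popcount=2 -> skip
r=73=1001001 popcount=3 -> skip
r=74=1001010 popcount=3 -> skip
r=75=1001011 popcount=4 -> skip
r=76=1001100 popcount=3 -> skip
r=77=1001101 popcount=4 -> skip
Kept rows: 31 47 55 59 61 62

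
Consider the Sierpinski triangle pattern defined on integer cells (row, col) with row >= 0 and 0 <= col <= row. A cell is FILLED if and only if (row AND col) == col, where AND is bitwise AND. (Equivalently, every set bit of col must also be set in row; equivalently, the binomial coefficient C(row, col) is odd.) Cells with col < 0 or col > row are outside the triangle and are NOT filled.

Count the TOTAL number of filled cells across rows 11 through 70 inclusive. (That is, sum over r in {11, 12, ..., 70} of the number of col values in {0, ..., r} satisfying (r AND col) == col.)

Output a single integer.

Answer: 730

Derivation:
r11=1011 pc3: +8 =8
r12=1100 pc2: +4 =12
r13=1101 pc3: +8 =20
r14=1110 pc3: +8 =28
r15=1111 pc4: +16 =44
r16=10000 pc1: +2 =46
r17=10001 pc2: +4 =50
r18=10010 pc2: +4 =54
r19=10011 pc3: +8 =62
r20=10100 pc2: +4 =66
r21=10101 pc3: +8 =74
r22=10110 pc3: +8 =82
r23=10111 pc4: +16 =98
r24=11000 pc2: +4 =102
r25=11001 pc3: +8 =110
r26=11010 pc3: +8 =118
r27=11011 pc4: +16 =134
r28=11100 pc3: +8 =142
r29=11101 pc4: +16 =158
r30=11110 pc4: +16 =174
r31=11111 pc5: +32 =206
r32=100000 pc1: +2 =208
r33=100001 pc2: +4 =212
r34=100010 pc2: +4 =216
r35=100011 pc3: +8 =224
r36=100100 pc2: +4 =228
r37=100101 pc3: +8 =236
r38=100110 pc3: +8 =244
r39=100111 pc4: +16 =260
r40=101000 pc2: +4 =264
r41=101001 pc3: +8 =272
r42=101010 pc3: +8 =280
r43=101011 pc4: +16 =296
r44=101100 pc3: +8 =304
r45=101101 pc4: +16 =320
r46=101110 pc4: +16 =336
r47=101111 pc5: +32 =368
r48=110000 pc2: +4 =372
r49=110001 pc3: +8 =380
r50=110010 pc3: +8 =388
r51=110011 pc4: +16 =404
r52=110100 pc3: +8 =412
r53=110101 pc4: +16 =428
r54=110110 pc4: +16 =444
r55=110111 pc5: +32 =476
r56=111000 pc3: +8 =484
r57=111001 pc4: +16 =500
r58=111010 pc4: +16 =516
r59=111011 pc5: +32 =548
r60=111100 pc4: +16 =564
r61=111101 pc5: +32 =596
r62=111110 pc5: +32 =628
r63=111111 pc6: +64 =692
r64=1000000 pc1: +2 =694
r65=1000001 pc2: +4 =698
r66=1000010 pc2: +4 =702
r67=1000011 pc3: +8 =710
r68=1000100 pc2: +4 =714
r69=1000101 pc3: +8 =722
r70=1000110 pc3: +8 =730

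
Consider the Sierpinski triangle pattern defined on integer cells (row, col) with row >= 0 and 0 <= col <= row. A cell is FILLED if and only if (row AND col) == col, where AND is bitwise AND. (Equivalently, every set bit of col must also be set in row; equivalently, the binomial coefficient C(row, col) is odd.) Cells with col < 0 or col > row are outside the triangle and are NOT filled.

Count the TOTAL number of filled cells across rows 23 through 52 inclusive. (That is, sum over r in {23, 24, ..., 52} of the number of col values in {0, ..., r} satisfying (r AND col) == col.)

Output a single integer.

Answer: 330

Derivation:
r23=10111 pc4: +16 =16
r24=11000 pc2: +4 =20
r25=11001 pc3: +8 =28
r26=11010 pc3: +8 =36
r27=11011 pc4: +16 =52
r28=11100 pc3: +8 =60
r29=11101 pc4: +16 =76
r30=11110 pc4: +16 =92
r31=11111 pc5: +32 =124
r32=100000 pc1: +2 =126
r33=100001 pc2: +4 =130
r34=100010 pc2: +4 =134
r35=100011 pc3: +8 =142
r36=100100 pc2: +4 =146
r37=100101 pc3: +8 =154
r38=100110 pc3: +8 =162
r39=100111 pc4: +16 =178
r40=101000 pc2: +4 =182
r41=101001 pc3: +8 =190
r42=101010 pc3: +8 =198
r43=101011 pc4: +16 =214
r44=101100 pc3: +8 =222
r45=101101 pc4: +16 =238
r46=101110 pc4: +16 =254
r47=101111 pc5: +32 =286
r48=110000 pc2: +4 =290
r49=110001 pc3: +8 =298
r50=110010 pc3: +8 =306
r51=110011 pc4: +16 =322
r52=110100 pc3: +8 =330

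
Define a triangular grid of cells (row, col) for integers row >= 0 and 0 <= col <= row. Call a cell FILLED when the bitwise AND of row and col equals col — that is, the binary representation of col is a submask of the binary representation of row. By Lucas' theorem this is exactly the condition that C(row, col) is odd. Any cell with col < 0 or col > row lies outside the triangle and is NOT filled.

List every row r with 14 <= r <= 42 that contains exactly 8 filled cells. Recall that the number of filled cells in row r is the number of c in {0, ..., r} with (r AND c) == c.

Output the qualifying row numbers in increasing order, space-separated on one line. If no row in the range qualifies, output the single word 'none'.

Answer: 14 19 21 22 25 26 28 35 37 38 41 42

Derivation:
Row r has 2^popcount(r) filled cells, so we need popcount(r) = log2(8) = 3.
Scan r = 14..42 and keep those with exactly 3 one-bits:
r=14=1110 popcount=3 -> KEEP
r=15=1111 popcount=4 -> skip
r=16=10000 popcount=1 -> skip
r=17=10001 popcount=2 -> skip
r=18=10010 popcount=2 -> skip
r=19=10011 popcount=3 -> KEEP
r=20=10100 popcount=2 -> skip
r=21=10101 popcount=3 -> KEEP
r=22=10110 popcount=3 -> KEEP
r=23=10111 popcount=4 -> skip
r=24=11000 popcount=2 -> skip
r=25=11001 popcount=3 -> KEEP
r=26=11010 popcount=3 -> KEEP
r=27=11011 popcount=4 -> skip
r=28=11100 popcount=3 -> KEEP
r=29=11101 popcount=4 -> skip
r=30=11110 popcount=4 -> skip
r=31=11111 popcount=5 -> skip
r=32=100000 popcount=1 -> skip
r=33=100001 popcount=2 -> skip
r=34=100010 popcount=2 -> skip
r=35=100011 popcount=3 -> KEEP
r=36=100100 popcount=2 -> skip
r=37=100101 popcount=3 -> KEEP
r=38=100110 popcount=3 -> KEEP
r=39=100111 popcount=4 -> skip
r=40=101000 popcount=2 -> skip
r=41=101001 popcount=3 -> KEEP
r=42=101010 popcount=3 -> KEEP
Kept rows: 14 19 21 22 25 26 28 35 37 38 41 42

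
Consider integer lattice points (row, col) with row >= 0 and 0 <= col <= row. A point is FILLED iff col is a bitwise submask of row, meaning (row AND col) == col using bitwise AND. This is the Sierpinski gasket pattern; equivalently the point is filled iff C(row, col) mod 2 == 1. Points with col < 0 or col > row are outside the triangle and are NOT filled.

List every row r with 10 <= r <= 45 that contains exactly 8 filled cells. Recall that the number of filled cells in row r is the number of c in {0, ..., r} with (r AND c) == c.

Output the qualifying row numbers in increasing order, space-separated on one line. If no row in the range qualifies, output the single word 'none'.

Answer: 11 13 14 19 21 22 25 26 28 35 37 38 41 42 44

Derivation:
Row r has 2^popcount(r) filled cells, so we need popcount(r) = log2(8) = 3.
Scan r = 10..45 and keep those with exactly 3 one-bits:
r=10=1010 popcount=2 -> skip
r=11=1011 popcount=3 -> KEEP
r=12=1100 popcount=2 -> skip
r=13=1101 popcount=3 -> KEEP
r=14=1110 popcount=3 -> KEEP
r=15=1111 popcount=4 -> skip
r=16=10000 popcount=1 -> skip
r=17=10001 popcount=2 -> skip
r=18=10010 popcount=2 -> skip
r=19=10011 popcount=3 -> KEEP
r=20=10100 popcount=2 -> skip
r=21=10101 popcount=3 -> KEEP
r=22=10110 popcount=3 -> KEEP
r=23=10111 popcount=4 -> skip
r=24=11000 popcount=2 -> skip
r=25=11001 popcount=3 -> KEEP
r=26=11010 popcount=3 -> KEEP
r=27=11011 popcount=4 -> skip
r=28=11100 popcount=3 -> KEEP
r=29=11101 popcount=4 -> skip
r=30=11110 popcount=4 -> skip
r=31=11111 popcount=5 -> skip
r=32=100000 popcount=1 -> skip
r=33=100001 popcount=2 -> skip
r=34=100010 popcount=2 -> skip
r=35=100011 popcount=3 -> KEEP
r=36=100100 popcount=2 -> skip
r=37=100101 popcount=3 -> KEEP
r=38=100110 popcount=3 -> KEEP
r=39=100111 popcount=4 -> skip
r=40=101000 popcount=2 -> skip
r=41=101001 popcount=3 -> KEEP
r=42=101010 popcount=3 -> KEEP
r=43=101011 popcount=4 -> skip
r=44=101100 popcount=3 -> KEEP
r=45=101101 popcount=4 -> skip
Kept rows: 11 13 14 19 21 22 25 26 28 35 37 38 41 42 44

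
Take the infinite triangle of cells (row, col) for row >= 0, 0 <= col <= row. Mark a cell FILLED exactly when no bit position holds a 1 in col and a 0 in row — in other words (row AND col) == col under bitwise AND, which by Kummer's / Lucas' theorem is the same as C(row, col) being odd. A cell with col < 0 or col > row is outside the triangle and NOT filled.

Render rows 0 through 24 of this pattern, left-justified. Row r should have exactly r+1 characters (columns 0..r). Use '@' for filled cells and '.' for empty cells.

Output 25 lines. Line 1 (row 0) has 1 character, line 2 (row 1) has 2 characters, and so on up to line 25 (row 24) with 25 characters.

r0=0: @
r1=1: @@
r2=10: @.@
r3=11: @@@@
r4=100: @...@
r5=101: @@..@@
r6=110: @.@.@.@
r7=111: @@@@@@@@
r8=1000: @.......@
r9=1001: @@......@@
r10=1010: @.@.....@.@
r11=1011: @@@@....@@@@
r12=1100: @...@...@...@
r13=1101: @@..@@..@@..@@
r14=1110: @.@.@.@.@.@.@.@
r15=1111: @@@@@@@@@@@@@@@@
r16=10000: @...............@
r17=10001: @@..............@@
r18=10010: @.@.............@.@
r19=10011: @@@@............@@@@
r20=10100: @...@...........@...@
r21=10101: @@..@@..........@@..@@
r22=10110: @.@.@.@.........@.@.@.@
r23=10111: @@@@@@@@........@@@@@@@@
r24=11000: @.......@.......@.......@

Answer: @
@@
@.@
@@@@
@...@
@@..@@
@.@.@.@
@@@@@@@@
@.......@
@@......@@
@.@.....@.@
@@@@....@@@@
@...@...@...@
@@..@@..@@..@@
@.@.@.@.@.@.@.@
@@@@@@@@@@@@@@@@
@...............@
@@..............@@
@.@.............@.@
@@@@............@@@@
@...@...........@...@
@@..@@..........@@..@@
@.@.@.@.........@.@.@.@
@@@@@@@@........@@@@@@@@
@.......@.......@.......@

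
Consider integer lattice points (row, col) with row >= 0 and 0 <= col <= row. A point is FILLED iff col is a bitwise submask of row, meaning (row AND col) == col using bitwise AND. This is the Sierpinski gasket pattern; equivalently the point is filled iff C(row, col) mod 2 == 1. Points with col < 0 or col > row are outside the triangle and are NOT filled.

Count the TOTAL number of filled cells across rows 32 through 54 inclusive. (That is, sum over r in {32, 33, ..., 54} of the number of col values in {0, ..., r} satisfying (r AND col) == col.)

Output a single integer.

r32=100000 pc1: +2 =2
r33=100001 pc2: +4 =6
r34=100010 pc2: +4 =10
r35=100011 pc3: +8 =18
r36=100100 pc2: +4 =22
r37=100101 pc3: +8 =30
r38=100110 pc3: +8 =38
r39=100111 pc4: +16 =54
r40=101000 pc2: +4 =58
r41=101001 pc3: +8 =66
r42=101010 pc3: +8 =74
r43=101011 pc4: +16 =90
r44=101100 pc3: +8 =98
r45=101101 pc4: +16 =114
r46=101110 pc4: +16 =130
r47=101111 pc5: +32 =162
r48=110000 pc2: +4 =166
r49=110001 pc3: +8 =174
r50=110010 pc3: +8 =182
r51=110011 pc4: +16 =198
r52=110100 pc3: +8 =206
r53=110101 pc4: +16 =222
r54=110110 pc4: +16 =238

Answer: 238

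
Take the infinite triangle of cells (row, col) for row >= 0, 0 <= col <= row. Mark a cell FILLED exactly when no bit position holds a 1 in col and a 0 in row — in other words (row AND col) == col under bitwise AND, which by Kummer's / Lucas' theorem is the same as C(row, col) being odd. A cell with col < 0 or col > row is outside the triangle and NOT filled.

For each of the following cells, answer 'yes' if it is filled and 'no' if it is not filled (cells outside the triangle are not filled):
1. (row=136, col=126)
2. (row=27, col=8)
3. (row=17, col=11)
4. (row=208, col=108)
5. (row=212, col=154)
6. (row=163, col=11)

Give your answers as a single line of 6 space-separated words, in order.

(136,126): row=0b10001000, col=0b1111110, row AND col = 0b1000 = 8; 8 != 126 -> empty
(27,8): row=0b11011, col=0b1000, row AND col = 0b1000 = 8; 8 == 8 -> filled
(17,11): row=0b10001, col=0b1011, row AND col = 0b1 = 1; 1 != 11 -> empty
(208,108): row=0b11010000, col=0b1101100, row AND col = 0b1000000 = 64; 64 != 108 -> empty
(212,154): row=0b11010100, col=0b10011010, row AND col = 0b10010000 = 144; 144 != 154 -> empty
(163,11): row=0b10100011, col=0b1011, row AND col = 0b11 = 3; 3 != 11 -> empty

Answer: no yes no no no no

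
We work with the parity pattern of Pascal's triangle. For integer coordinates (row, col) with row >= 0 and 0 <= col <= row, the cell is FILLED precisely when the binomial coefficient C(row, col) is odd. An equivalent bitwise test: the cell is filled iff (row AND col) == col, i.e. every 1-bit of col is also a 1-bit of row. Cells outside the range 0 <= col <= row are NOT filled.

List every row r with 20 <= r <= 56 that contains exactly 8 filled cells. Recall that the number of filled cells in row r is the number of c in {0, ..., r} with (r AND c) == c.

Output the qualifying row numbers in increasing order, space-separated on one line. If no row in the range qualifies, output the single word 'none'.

Row r has 2^popcount(r) filled cells, so we need popcount(r) = log2(8) = 3.
Scan r = 20..56 and keep those with exactly 3 one-bits:
r=20=10100 popcount=2 -> skip
r=21=10101 popcount=3 -> KEEP
r=22=10110 popcount=3 -> KEEP
r=23=10111 popcount=4 -> skip
r=24=11000 popcount=2 -> skip
r=25=11001 popcount=3 -> KEEP
r=26=11010 popcount=3 -> KEEP
r=27=11011 popcount=4 -> skip
r=28=11100 popcount=3 -> KEEP
r=29=11101 popcount=4 -> skip
r=30=11110 popcount=4 -> skip
r=31=11111 popcount=5 -> skip
r=32=100000 popcount=1 -> skip
r=33=100001 popcount=2 -> skip
r=34=100010 popcount=2 -> skip
r=35=100011 popcount=3 -> KEEP
r=36=100100 popcount=2 -> skip
r=37=100101 popcount=3 -> KEEP
r=38=100110 popcount=3 -> KEEP
r=39=100111 popcount=4 -> skip
r=40=101000 popcount=2 -> skip
r=41=101001 popcount=3 -> KEEP
r=42=101010 popcount=3 -> KEEP
r=43=101011 popcount=4 -> skip
r=44=101100 popcount=3 -> KEEP
r=45=101101 popcount=4 -> skip
r=46=101110 popcount=4 -> skip
r=47=101111 popcount=5 -> skip
r=48=110000 popcount=2 -> skip
r=49=110001 popcount=3 -> KEEP
r=50=110010 popcount=3 -> KEEP
r=51=110011 popcount=4 -> skip
r=52=110100 popcount=3 -> KEEP
r=53=110101 popcount=4 -> skip
r=54=110110 popcount=4 -> skip
r=55=110111 popcount=5 -> skip
r=56=111000 popcount=3 -> KEEP
Kept rows: 21 22 25 26 28 35 37 38 41 42 44 49 50 52 56

Answer: 21 22 25 26 28 35 37 38 41 42 44 49 50 52 56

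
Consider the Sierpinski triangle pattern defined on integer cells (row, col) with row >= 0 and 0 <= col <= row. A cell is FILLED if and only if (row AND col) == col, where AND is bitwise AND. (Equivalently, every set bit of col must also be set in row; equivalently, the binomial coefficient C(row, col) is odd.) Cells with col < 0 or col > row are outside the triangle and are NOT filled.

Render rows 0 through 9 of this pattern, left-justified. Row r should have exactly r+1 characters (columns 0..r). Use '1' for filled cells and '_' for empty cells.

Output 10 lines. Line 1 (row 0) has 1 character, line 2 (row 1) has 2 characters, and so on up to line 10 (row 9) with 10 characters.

Answer: 1
11
1_1
1111
1___1
11__11
1_1_1_1
11111111
1_______1
11______11

Derivation:
r0=0: 1
r1=1: 11
r2=10: 1_1
r3=11: 1111
r4=100: 1___1
r5=101: 11__11
r6=110: 1_1_1_1
r7=111: 11111111
r8=1000: 1_______1
r9=1001: 11______11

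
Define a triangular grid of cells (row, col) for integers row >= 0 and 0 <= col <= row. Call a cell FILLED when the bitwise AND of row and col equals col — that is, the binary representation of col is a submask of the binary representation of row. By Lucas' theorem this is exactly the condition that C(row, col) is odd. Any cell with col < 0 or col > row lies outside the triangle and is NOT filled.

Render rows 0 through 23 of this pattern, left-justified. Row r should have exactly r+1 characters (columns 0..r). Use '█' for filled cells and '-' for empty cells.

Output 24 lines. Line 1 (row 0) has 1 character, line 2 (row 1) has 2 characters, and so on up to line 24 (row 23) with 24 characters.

Answer: █
██
█-█
████
█---█
██--██
█-█-█-█
████████
█-------█
██------██
█-█-----█-█
████----████
█---█---█---█
██--██--██--██
█-█-█-█-█-█-█-█
████████████████
█---------------█
██--------------██
█-█-------------█-█
████------------████
█---█-----------█---█
██--██----------██--██
█-█-█-█---------█-█-█-█
████████--------████████

Derivation:
r0=0: █
r1=1: ██
r2=10: █-█
r3=11: ████
r4=100: █---█
r5=101: ██--██
r6=110: █-█-█-█
r7=111: ████████
r8=1000: █-------█
r9=1001: ██------██
r10=1010: █-█-----█-█
r11=1011: ████----████
r12=1100: █---█---█---█
r13=1101: ██--██--██--██
r14=1110: █-█-█-█-█-█-█-█
r15=1111: ████████████████
r16=10000: █---------------█
r17=10001: ██--------------██
r18=10010: █-█-------------█-█
r19=10011: ████------------████
r20=10100: █---█-----------█---█
r21=10101: ██--██----------██--██
r22=10110: █-█-█-█---------█-█-█-█
r23=10111: ████████--------████████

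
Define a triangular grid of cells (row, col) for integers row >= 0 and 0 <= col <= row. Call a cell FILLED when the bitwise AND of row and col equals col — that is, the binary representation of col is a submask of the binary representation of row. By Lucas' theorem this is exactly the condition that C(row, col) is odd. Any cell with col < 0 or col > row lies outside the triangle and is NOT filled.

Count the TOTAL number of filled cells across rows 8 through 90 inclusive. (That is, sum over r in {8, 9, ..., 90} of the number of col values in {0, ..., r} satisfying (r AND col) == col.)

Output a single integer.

Answer: 1012

Derivation:
r8=1000 pc1: +2 =2
r9=1001 pc2: +4 =6
r10=1010 pc2: +4 =10
r11=1011 pc3: +8 =18
r12=1100 pc2: +4 =22
r13=1101 pc3: +8 =30
r14=1110 pc3: +8 =38
r15=1111 pc4: +16 =54
r16=10000 pc1: +2 =56
r17=10001 pc2: +4 =60
r18=10010 pc2: +4 =64
r19=10011 pc3: +8 =72
r20=10100 pc2: +4 =76
r21=10101 pc3: +8 =84
r22=10110 pc3: +8 =92
r23=10111 pc4: +16 =108
r24=11000 pc2: +4 =112
r25=11001 pc3: +8 =120
r26=11010 pc3: +8 =128
r27=11011 pc4: +16 =144
r28=11100 pc3: +8 =152
r29=11101 pc4: +16 =168
r30=11110 pc4: +16 =184
r31=11111 pc5: +32 =216
r32=100000 pc1: +2 =218
r33=100001 pc2: +4 =222
r34=100010 pc2: +4 =226
r35=100011 pc3: +8 =234
r36=100100 pc2: +4 =238
r37=100101 pc3: +8 =246
r38=100110 pc3: +8 =254
r39=100111 pc4: +16 =270
r40=101000 pc2: +4 =274
r41=101001 pc3: +8 =282
r42=101010 pc3: +8 =290
r43=101011 pc4: +16 =306
r44=101100 pc3: +8 =314
r45=101101 pc4: +16 =330
r46=101110 pc4: +16 =346
r47=101111 pc5: +32 =378
r48=110000 pc2: +4 =382
r49=110001 pc3: +8 =390
r50=110010 pc3: +8 =398
r51=110011 pc4: +16 =414
r52=110100 pc3: +8 =422
r53=110101 pc4: +16 =438
r54=110110 pc4: +16 =454
r55=110111 pc5: +32 =486
r56=111000 pc3: +8 =494
r57=111001 pc4: +16 =510
r58=111010 pc4: +16 =526
r59=111011 pc5: +32 =558
r60=111100 pc4: +16 =574
r61=111101 pc5: +32 =606
r62=111110 pc5: +32 =638
r63=111111 pc6: +64 =702
r64=1000000 pc1: +2 =704
r65=1000001 pc2: +4 =708
r66=1000010 pc2: +4 =712
r67=1000011 pc3: +8 =720
r68=1000100 pc2: +4 =724
r69=1000101 pc3: +8 =732
r70=1000110 pc3: +8 =740
r71=1000111 pc4: +16 =756
r72=1001000 pc2: +4 =760
r73=1001001 pc3: +8 =768
r74=1001010 pc3: +8 =776
r75=1001011 pc4: +16 =792
r76=1001100 pc3: +8 =800
r77=1001101 pc4: +16 =816
r78=1001110 pc4: +16 =832
r79=1001111 pc5: +32 =864
r80=1010000 pc2: +4 =868
r81=1010001 pc3: +8 =876
r82=1010010 pc3: +8 =884
r83=1010011 pc4: +16 =900
r84=1010100 pc3: +8 =908
r85=1010101 pc4: +16 =924
r86=1010110 pc4: +16 =940
r87=1010111 pc5: +32 =972
r88=1011000 pc3: +8 =980
r89=1011001 pc4: +16 =996
r90=1011010 pc4: +16 =1012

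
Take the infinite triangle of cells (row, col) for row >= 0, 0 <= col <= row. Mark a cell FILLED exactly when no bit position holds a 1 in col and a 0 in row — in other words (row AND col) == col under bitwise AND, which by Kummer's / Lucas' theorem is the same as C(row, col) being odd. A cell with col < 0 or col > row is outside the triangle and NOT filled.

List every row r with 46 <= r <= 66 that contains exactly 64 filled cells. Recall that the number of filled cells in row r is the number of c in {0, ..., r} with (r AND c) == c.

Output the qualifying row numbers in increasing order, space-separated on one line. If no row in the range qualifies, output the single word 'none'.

Row r has 2^popcount(r) filled cells, so we need popcount(r) = log2(64) = 6.
Scan r = 46..66 and keep those with exactly 6 one-bits:
r=46=101110 popcount=4 -> skip
r=47=101111 popcount=5 -> skip
r=48=110000 popcount=2 -> skip
r=49=110001 popcount=3 -> skip
r=50=110010 popcount=3 -> skip
r=51=110011 popcount=4 -> skip
r=52=110100 popcount=3 -> skip
r=53=110101 popcount=4 -> skip
r=54=110110 popcount=4 -> skip
r=55=110111 popcount=5 -> skip
r=56=111000 popcount=3 -> skip
r=57=111001 popcount=4 -> skip
r=58=111010 popcount=4 -> skip
r=59=111011 popcount=5 -> skip
r=60=111100 popcount=4 -> skip
r=61=111101 popcount=5 -> skip
r=62=111110 popcount=5 -> skip
r=63=111111 popcount=6 -> KEEP
r=64=1000000 popcount=1 -> skip
r=65=1000001 popcount=2 -> skip
r=66=1000010 popcount=2 -> skip
Kept rows: 63

Answer: 63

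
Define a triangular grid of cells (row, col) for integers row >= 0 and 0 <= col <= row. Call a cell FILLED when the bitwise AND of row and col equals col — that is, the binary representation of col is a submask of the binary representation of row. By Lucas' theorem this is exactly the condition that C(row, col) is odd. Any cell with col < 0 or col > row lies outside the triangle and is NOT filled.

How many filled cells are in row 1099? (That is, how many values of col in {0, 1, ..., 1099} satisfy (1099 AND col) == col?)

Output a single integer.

Answer: 32

Derivation:
1099 in binary = 10001001011
popcount(1099) = number of 1-bits in 10001001011 = 5
A col c satisfies (1099 AND c) == c iff every set bit of c is also set in 1099; each of the 5 set bits of 1099 can independently be on or off in c.
count = 2^5 = 32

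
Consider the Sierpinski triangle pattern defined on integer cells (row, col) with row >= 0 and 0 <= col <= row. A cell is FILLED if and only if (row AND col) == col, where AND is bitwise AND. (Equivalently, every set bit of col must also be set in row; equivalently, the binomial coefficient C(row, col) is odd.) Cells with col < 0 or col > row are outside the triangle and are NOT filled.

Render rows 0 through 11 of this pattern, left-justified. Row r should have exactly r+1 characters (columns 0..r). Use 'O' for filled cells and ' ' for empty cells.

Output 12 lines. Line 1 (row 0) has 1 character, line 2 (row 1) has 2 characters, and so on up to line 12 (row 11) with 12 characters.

r0=0: O
r1=1: OO
r2=10: O O
r3=11: OOOO
r4=100: O   O
r5=101: OO  OO
r6=110: O O O O
r7=111: OOOOOOOO
r8=1000: O       O
r9=1001: OO      OO
r10=1010: O O     O O
r11=1011: OOOO    OOOO

Answer: O
OO
O O
OOOO
O   O
OO  OO
O O O O
OOOOOOOO
O       O
OO      OO
O O     O O
OOOO    OOOO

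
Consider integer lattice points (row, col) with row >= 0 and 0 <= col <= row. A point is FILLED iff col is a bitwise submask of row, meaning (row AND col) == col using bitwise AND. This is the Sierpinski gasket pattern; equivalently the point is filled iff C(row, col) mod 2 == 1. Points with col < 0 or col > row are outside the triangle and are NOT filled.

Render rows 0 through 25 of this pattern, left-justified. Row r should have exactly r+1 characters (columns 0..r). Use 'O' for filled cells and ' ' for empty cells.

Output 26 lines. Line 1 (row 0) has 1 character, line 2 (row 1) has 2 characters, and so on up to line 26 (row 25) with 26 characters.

Answer: O
OO
O O
OOOO
O   O
OO  OO
O O O O
OOOOOOOO
O       O
OO      OO
O O     O O
OOOO    OOOO
O   O   O   O
OO  OO  OO  OO
O O O O O O O O
OOOOOOOOOOOOOOOO
O               O
OO              OO
O O             O O
OOOO            OOOO
O   O           O   O
OO  OO          OO  OO
O O O O         O O O O
OOOOOOOO        OOOOOOOO
O       O       O       O
OO      OO      OO      OO

Derivation:
r0=0: O
r1=1: OO
r2=10: O O
r3=11: OOOO
r4=100: O   O
r5=101: OO  OO
r6=110: O O O O
r7=111: OOOOOOOO
r8=1000: O       O
r9=1001: OO      OO
r10=1010: O O     O O
r11=1011: OOOO    OOOO
r12=1100: O   O   O   O
r13=1101: OO  OO  OO  OO
r14=1110: O O O O O O O O
r15=1111: OOOOOOOOOOOOOOOO
r16=10000: O               O
r17=10001: OO              OO
r18=10010: O O             O O
r19=10011: OOOO            OOOO
r20=10100: O   O           O   O
r21=10101: OO  OO          OO  OO
r22=10110: O O O O         O O O O
r23=10111: OOOOOOOO        OOOOOOOO
r24=11000: O       O       O       O
r25=11001: OO      OO      OO      OO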